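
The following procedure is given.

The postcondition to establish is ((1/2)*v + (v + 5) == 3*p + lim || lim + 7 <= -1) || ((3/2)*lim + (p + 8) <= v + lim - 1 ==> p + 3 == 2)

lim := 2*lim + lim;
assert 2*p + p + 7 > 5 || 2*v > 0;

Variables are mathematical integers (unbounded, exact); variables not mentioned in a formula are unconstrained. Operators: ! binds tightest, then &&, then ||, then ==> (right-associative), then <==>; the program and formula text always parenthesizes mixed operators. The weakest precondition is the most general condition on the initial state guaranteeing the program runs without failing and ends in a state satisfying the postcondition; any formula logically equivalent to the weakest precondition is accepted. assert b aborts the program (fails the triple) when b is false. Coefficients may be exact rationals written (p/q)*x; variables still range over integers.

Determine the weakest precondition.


Working backward. After the program, the postcondition ((1/2)*v + (v + 5) == 3*p + lim || lim + 7 <= -1) || ((3/2)*lim + (p + 8) <= v + lim - 1 ==> p + 3 == 2) must hold; in canonical form it is (3/2)*v == lim + 3*p - 5 || lim <= -8 || ((1/2)*lim + p <= v - 9 ==> p == -1).
Before assert 2*p + p + 7 > 5 || 2*v > 0: (3*p > -2 || 2*v > 0) && ((3/2)*v == lim + 3*p - 5 || lim <= -8 || ((1/2)*lim + p <= v - 9 ==> p == -1))
Before lim := 2*lim + lim: (3*p > -2 || 2*v > 0) && ((3/2)*v == 3*lim + 3*p - 5 || 3*lim <= -8 || ((3/2)*lim + p <= v - 9 ==> p == -1))
Answer: WP = (3*p > -2 || 2*v > 0) && ((3/2)*v == 3*lim + 3*p - 5 || 3*lim <= -8 || ((3/2)*lim + p <= v - 9 ==> p == -1))


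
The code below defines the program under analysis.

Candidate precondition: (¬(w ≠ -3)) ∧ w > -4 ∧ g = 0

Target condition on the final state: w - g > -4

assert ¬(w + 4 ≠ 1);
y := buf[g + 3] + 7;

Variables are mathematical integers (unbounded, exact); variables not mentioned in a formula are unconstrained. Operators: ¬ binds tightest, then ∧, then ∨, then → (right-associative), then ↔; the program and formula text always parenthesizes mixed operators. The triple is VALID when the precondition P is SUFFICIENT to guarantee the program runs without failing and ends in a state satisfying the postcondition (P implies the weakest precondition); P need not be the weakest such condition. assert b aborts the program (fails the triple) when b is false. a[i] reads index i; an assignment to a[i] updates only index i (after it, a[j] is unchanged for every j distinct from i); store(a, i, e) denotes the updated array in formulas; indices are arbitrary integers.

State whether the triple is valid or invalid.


Working backward. After the program, the postcondition w - g > -4 must hold; in canonical form it is w > g - 4.
Before y := buf[g + 3] + 7: w > g - 4
Before assert ¬(w + 4 ≠ 1): (¬(w ≠ -3)) ∧ w > g - 4
The weakest precondition is (¬(w ≠ -3)) ∧ w > g - 4.
Check whether (¬(w ≠ -3)) ∧ w > -4 ∧ g = 0 implies it.
Every state satisfying the precondition satisfies the weakest precondition: the implication holds.
Answer: valid


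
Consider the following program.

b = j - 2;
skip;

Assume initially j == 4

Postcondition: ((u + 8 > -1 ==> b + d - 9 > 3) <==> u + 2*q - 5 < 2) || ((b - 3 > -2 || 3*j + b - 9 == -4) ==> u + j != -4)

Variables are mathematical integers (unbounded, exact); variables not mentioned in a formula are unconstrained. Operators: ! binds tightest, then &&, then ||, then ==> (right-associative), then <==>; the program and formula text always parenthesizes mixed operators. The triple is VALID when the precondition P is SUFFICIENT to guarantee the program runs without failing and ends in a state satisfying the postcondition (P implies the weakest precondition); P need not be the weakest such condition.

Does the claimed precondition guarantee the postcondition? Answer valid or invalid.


Working backward. After the program, the postcondition ((u + 8 > -1 ==> b + d - 9 > 3) <==> u + 2*q - 5 < 2) || ((b - 3 > -2 || 3*j + b - 9 == -4) ==> u + j != -4) must hold; in canonical form it is ((u > -9 ==> b + d > 12) <==> 2*q + u < 7) || ((b > 1 || b + 3*j == 5) ==> j + u != -4).
Before skip: ((u > -9 ==> b + d > 12) <==> 2*q + u < 7) || ((b > 1 || b + 3*j == 5) ==> j + u != -4)
Before b := j - 2: ((u > -9 ==> d + j > 14) <==> 2*q + u < 7) || ((j > 3 || 4*j == 7) ==> j + u != -4)
The weakest precondition is ((u > -9 ==> d + j > 14) <==> 2*q + u < 7) || ((j > 3 || 4*j == 7) ==> j + u != -4).
Check whether j == 4 implies it.
Countermodel: at the initial state d = 10, j = 4, q = 7, u = -8, the precondition holds but the weakest precondition fails.
Answer: invalid


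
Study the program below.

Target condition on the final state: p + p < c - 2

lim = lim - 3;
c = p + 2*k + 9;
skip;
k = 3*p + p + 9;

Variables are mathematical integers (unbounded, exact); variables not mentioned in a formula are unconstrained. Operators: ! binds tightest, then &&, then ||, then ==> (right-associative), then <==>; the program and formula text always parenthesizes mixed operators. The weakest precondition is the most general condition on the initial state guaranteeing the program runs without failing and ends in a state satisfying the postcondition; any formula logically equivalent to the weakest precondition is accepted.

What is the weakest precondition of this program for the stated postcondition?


Working backward. After the program, the postcondition p + p < c - 2 must hold; in canonical form it is 2*p < c - 2.
Before k := 3*p + p + 9: 2*p < c - 2
Before skip: 2*p < c - 2
Before c := p + 2*k + 9: p < 2*k + 7
Before lim := lim - 3: p < 2*k + 7
Answer: WP = p < 2*k + 7


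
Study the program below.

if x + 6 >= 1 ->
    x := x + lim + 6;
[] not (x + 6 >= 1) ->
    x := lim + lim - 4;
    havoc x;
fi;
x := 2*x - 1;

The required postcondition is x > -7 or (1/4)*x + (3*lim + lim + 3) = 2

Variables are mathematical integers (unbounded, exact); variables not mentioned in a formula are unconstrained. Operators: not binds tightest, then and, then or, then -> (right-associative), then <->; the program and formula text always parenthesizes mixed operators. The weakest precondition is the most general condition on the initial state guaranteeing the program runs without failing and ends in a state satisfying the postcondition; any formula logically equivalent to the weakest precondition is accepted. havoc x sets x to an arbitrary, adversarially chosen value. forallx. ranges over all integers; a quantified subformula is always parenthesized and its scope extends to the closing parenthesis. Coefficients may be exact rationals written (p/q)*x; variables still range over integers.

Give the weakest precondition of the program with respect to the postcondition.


Working backward. After the program, the postcondition x > -7 or (1/4)*x + (3*lim + lim + 3) = 2 must hold; in canonical form it is x > -7 or 4*lim + (1/4)*x = -1.
Before x := 2*x - 1: 2*x > -6 or 4*lim + (1/2)*x = -3/4
Then branch requires 2*lim + 2*x > -18 or (9/2)*lim + (1/2)*x = -15/4; else branch requires forall x_1. (2*x_1 > -6 or 4*lim + (1/2)*x_1 = -3/4).
Before the if: (x >= -5 -> (2*lim + 2*x > -18 or (9/2)*lim + (1/2)*x = -15/4)) and ((not (x >= -5)) -> (forall x_1. (2*x_1 > -6 or 4*lim + (1/2)*x_1 = -3/4)))
Answer: WP = (x >= -5 -> (2*lim + 2*x > -18 or (9/2)*lim + (1/2)*x = -15/4)) and ((not (x >= -5)) -> (forall x_1. (2*x_1 > -6 or 4*lim + (1/2)*x_1 = -3/4)))


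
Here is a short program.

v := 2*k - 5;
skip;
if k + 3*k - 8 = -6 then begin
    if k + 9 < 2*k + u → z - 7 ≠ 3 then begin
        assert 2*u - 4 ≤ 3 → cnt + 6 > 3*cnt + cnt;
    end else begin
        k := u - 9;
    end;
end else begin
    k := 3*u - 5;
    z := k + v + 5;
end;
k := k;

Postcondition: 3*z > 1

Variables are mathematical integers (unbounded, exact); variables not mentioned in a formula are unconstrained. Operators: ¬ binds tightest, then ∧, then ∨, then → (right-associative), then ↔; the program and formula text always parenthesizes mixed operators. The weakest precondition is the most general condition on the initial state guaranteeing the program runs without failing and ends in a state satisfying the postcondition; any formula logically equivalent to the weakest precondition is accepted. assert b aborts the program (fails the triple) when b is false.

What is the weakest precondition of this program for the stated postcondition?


Working backward. After the program, 3*z > 1 must hold.
Before k := k: 3*z > 1
Then branch requires ((k + u > 9 → z ≠ 10) → ((2*u ≤ 7 → 3*cnt < 6) ∧ 3*z > 1)) ∧ ((¬(k + u > 9 → z ≠ 10)) → 3*z > 1); else branch requires 9*u + 3*v > 1.
Before the if: (4*k = 2 → (((k + u > 9 → z ≠ 10) → ((2*u ≤ 7 → 3*cnt < 6) ∧ 3*z > 1)) ∧ ((¬(k + u > 9 → z ≠ 10)) → 3*z > 1))) ∧ ((¬(4*k = 2)) → 9*u + 3*v > 1)
Before skip: (4*k = 2 → (((k + u > 9 → z ≠ 10) → ((2*u ≤ 7 → 3*cnt < 6) ∧ 3*z > 1)) ∧ ((¬(k + u > 9 → z ≠ 10)) → 3*z > 1))) ∧ ((¬(4*k = 2)) → 9*u + 3*v > 1)
Before v := 2*k - 5: (4*k = 2 → (((k + u > 9 → z ≠ 10) → ((2*u ≤ 7 → 3*cnt < 6) ∧ 3*z > 1)) ∧ ((¬(k + u > 9 → z ≠ 10)) → 3*z > 1))) ∧ ((¬(4*k = 2)) → 6*k + 9*u > 16)
Answer: WP = (4*k = 2 → (((k + u > 9 → z ≠ 10) → ((2*u ≤ 7 → 3*cnt < 6) ∧ 3*z > 1)) ∧ ((¬(k + u > 9 → z ≠ 10)) → 3*z > 1))) ∧ ((¬(4*k = 2)) → 6*k + 9*u > 16)


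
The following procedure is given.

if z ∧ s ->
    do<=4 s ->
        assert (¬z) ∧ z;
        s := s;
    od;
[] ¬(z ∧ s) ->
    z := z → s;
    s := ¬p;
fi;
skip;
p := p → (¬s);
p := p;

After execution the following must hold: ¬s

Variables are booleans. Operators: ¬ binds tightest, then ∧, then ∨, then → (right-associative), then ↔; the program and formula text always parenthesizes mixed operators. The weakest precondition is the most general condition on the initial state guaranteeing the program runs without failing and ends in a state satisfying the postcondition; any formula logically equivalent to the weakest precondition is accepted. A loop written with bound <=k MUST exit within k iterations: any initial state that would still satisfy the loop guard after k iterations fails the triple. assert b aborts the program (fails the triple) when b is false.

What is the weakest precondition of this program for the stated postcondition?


Working backward. After the program, ¬s must hold.
Before p := p: ¬s
Before p := p → (¬s): ¬s
Before skip: ¬s
Then branch requires ¬s; else branch requires p.
Before the if: ((z ∧ s) → (¬s)) ∧ ((¬(z ∧ s)) → p)
Answer: WP = ((z ∧ s) → (¬s)) ∧ ((¬(z ∧ s)) → p)


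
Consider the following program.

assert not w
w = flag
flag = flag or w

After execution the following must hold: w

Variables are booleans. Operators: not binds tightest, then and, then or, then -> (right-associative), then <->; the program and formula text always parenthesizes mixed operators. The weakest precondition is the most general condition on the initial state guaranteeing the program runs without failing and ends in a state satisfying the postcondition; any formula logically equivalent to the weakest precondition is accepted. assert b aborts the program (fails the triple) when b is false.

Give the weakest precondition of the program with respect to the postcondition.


Working backward. After the program, w must hold.
Before flag := flag or w: w
Before w := flag: flag
Before assert not w: (not w) and flag
Answer: WP = (not w) and flag


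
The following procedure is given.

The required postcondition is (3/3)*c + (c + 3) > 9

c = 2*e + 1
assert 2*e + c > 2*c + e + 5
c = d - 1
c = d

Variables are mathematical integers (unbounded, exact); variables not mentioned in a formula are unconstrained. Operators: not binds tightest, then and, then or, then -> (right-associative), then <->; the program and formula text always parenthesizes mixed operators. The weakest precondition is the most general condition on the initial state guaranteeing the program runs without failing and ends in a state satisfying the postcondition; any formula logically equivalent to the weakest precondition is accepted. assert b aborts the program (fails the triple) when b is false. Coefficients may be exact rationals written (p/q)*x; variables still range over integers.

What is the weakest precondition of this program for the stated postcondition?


Working backward. After the program, the postcondition (3/3)*c + (c + 3) > 9 must hold; in canonical form it is 2*c > 6.
Before c := d: 2*d > 6
Before c := d - 1: 2*d > 6
Before assert 2*e + c > 2*c + e + 5: e > c + 5 and 2*d > 6
Before c := 2*e + 1: e < -6 and 2*d > 6
Answer: WP = e < -6 and 2*d > 6


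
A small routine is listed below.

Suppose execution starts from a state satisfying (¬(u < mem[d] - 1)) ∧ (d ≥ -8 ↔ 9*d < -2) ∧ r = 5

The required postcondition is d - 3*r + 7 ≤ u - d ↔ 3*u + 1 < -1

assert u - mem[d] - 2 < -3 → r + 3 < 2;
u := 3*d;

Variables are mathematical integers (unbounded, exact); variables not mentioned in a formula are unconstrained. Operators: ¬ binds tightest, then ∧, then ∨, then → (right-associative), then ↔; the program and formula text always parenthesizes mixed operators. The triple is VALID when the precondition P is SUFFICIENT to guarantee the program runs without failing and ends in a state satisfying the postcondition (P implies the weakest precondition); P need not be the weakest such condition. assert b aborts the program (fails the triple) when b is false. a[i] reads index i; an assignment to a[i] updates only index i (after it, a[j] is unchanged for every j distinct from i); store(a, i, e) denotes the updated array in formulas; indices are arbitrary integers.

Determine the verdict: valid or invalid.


Working backward. After the program, the postcondition d - 3*r + 7 ≤ u - d ↔ 3*u + 1 < -1 must hold; in canonical form it is 2*d ≤ 3*r + u - 7 ↔ 3*u < -2.
Before u := 3*d: d + 3*r ≥ 7 ↔ 9*d < -2
Before assert u - mem[d] - 2 < -3 → r + 3 < 2: (u < mem[d] - 1 → r < -1) ∧ (d + 3*r ≥ 7 ↔ 9*d < -2)
The weakest precondition is (u < mem[d] - 1 → r < -1) ∧ (d + 3*r ≥ 7 ↔ 9*d < -2).
Check whether (¬(u < mem[d] - 1)) ∧ (d ≥ -8 ↔ 9*d < -2) ∧ r = 5 implies it.
Every state satisfying the precondition satisfies the weakest precondition: the implication holds.
Answer: valid


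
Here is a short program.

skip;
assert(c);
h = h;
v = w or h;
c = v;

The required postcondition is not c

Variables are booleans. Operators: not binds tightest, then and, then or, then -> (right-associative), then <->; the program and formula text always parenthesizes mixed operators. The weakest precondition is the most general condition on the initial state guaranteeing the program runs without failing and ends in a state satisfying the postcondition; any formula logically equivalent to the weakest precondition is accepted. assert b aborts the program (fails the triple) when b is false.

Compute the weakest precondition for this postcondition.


Working backward. After the program, not c must hold.
Before c := v: not v
Before v := w or h: not (w or h)
Before h := h: not (w or h)
Before assert c: c and (not (w or h))
Before skip: c and (not (w or h))
Answer: WP = c and (not (w or h))


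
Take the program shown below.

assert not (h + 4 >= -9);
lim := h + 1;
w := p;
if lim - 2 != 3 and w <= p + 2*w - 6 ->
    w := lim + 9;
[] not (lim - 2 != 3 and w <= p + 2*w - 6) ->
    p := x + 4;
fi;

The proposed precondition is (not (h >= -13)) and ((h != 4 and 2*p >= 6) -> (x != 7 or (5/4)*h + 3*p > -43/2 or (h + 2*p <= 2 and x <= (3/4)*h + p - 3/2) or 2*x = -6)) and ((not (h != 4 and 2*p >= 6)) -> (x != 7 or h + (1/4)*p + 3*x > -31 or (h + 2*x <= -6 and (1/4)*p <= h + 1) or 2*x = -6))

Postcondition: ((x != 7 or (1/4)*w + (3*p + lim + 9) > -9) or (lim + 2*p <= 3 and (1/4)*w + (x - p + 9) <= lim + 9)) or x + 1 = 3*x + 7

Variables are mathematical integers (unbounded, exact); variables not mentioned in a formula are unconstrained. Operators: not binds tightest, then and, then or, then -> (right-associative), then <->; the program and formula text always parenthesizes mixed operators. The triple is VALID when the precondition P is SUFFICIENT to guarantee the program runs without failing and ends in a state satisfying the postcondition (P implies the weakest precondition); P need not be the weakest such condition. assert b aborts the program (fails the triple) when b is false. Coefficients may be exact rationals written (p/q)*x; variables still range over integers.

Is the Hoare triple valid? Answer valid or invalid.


Working backward. After the program, the postcondition ((x != 7 or (1/4)*w + (3*p + lim + 9) > -9) or (lim + 2*p <= 3 and (1/4)*w + (x - p + 9) <= lim + 9)) or x + 1 = 3*x + 7 must hold; in canonical form it is x != 7 or lim + 3*p + (1/4)*w > -18 or (lim + 2*p <= 3 and (1/4)*w + x <= lim + p) or 2*x = -6.
Then branch requires x != 7 or (5/4)*lim + 3*p > -81/4 or (lim + 2*p <= 3 and x <= (3/4)*lim + p - 9/4) or 2*x = -6; else branch requires x != 7 or lim + (1/4)*w + 3*x > -30 or (lim + 2*x <= -5 and (1/4)*w <= lim + 4) or 2*x = -6.
Before the if: ((lim != 5 and p + w >= 6) -> (x != 7 or (5/4)*lim + 3*p > -81/4 or (lim + 2*p <= 3 and x <= (3/4)*lim + p - 9/4) or 2*x = -6)) and ((not (lim != 5 and p + w >= 6)) -> (x != 7 or lim + (1/4)*w + 3*x > -30 or (lim + 2*x <= -5 and (1/4)*w <= lim + 4) or 2*x = -6))
Before w := p: ((lim != 5 and 2*p >= 6) -> (x != 7 or (5/4)*lim + 3*p > -81/4 or (lim + 2*p <= 3 and x <= (3/4)*lim + p - 9/4) or 2*x = -6)) and ((not (lim != 5 and 2*p >= 6)) -> (x != 7 or lim + (1/4)*p + 3*x > -30 or (lim + 2*x <= -5 and (1/4)*p <= lim + 4) or 2*x = -6))
Before lim := h + 1: ((h != 4 and 2*p >= 6) -> (x != 7 or (5/4)*h + 3*p > -43/2 or (h + 2*p <= 2 and x <= (3/4)*h + p - 3/2) or 2*x = -6)) and ((not (h != 4 and 2*p >= 6)) -> (x != 7 or h + (1/4)*p + 3*x > -31 or (h + 2*x <= -6 and (1/4)*p <= h + 5) or 2*x = -6))
Before assert not (h + 4 >= -9): (not (h >= -13)) and ((h != 4 and 2*p >= 6) -> (x != 7 or (5/4)*h + 3*p > -43/2 or (h + 2*p <= 2 and x <= (3/4)*h + p - 3/2) or 2*x = -6)) and ((not (h != 4 and 2*p >= 6)) -> (x != 7 or h + (1/4)*p + 3*x > -31 or (h + 2*x <= -6 and (1/4)*p <= h + 5) or 2*x = -6))
The weakest precondition is (not (h >= -13)) and ((h != 4 and 2*p >= 6) -> (x != 7 or (5/4)*h + 3*p > -43/2 or (h + 2*p <= 2 and x <= (3/4)*h + p - 3/2) or 2*x = -6)) and ((not (h != 4 and 2*p >= 6)) -> (x != 7 or h + (1/4)*p + 3*x > -31 or (h + 2*x <= -6 and (1/4)*p <= h + 5) or 2*x = -6)).
Check whether (not (h >= -13)) and ((h != 4 and 2*p >= 6) -> (x != 7 or (5/4)*h + 3*p > -43/2 or (h + 2*p <= 2 and x <= (3/4)*h + p - 3/2) or 2*x = -6)) and ((not (h != 4 and 2*p >= 6)) -> (x != 7 or h + (1/4)*p + 3*x > -31 or (h + 2*x <= -6 and (1/4)*p <= h + 1) or 2*x = -6)) implies it.
Every state satisfying the precondition satisfies the weakest precondition: the implication holds.
Answer: valid


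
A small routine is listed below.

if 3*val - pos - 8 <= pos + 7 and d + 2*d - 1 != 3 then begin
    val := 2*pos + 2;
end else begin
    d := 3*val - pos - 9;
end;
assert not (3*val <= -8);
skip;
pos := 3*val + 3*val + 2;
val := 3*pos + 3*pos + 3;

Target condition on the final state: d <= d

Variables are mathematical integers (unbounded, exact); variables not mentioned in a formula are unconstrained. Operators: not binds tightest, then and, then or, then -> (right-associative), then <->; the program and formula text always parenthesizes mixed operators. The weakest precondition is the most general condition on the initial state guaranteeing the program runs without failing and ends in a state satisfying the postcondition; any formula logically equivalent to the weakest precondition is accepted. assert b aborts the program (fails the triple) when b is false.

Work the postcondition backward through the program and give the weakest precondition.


Working backward. After the program, the postcondition d <= d must hold; in canonical form it is true.
Before val := 3*pos + 3*pos + 3: true
Before pos := 3*val + 3*val + 2: true
Before skip: true
Before assert not (3*val <= -8): not (3*val <= -8)
Then branch requires not (6*pos <= -14); else branch requires not (3*val <= -8).
Before the if: ((3*val <= 2*pos + 15 and 3*d != 4) -> (not (6*pos <= -14))) and ((not (3*val <= 2*pos + 15 and 3*d != 4)) -> (not (3*val <= -8)))
Answer: WP = ((3*val <= 2*pos + 15 and 3*d != 4) -> (not (6*pos <= -14))) and ((not (3*val <= 2*pos + 15 and 3*d != 4)) -> (not (3*val <= -8)))


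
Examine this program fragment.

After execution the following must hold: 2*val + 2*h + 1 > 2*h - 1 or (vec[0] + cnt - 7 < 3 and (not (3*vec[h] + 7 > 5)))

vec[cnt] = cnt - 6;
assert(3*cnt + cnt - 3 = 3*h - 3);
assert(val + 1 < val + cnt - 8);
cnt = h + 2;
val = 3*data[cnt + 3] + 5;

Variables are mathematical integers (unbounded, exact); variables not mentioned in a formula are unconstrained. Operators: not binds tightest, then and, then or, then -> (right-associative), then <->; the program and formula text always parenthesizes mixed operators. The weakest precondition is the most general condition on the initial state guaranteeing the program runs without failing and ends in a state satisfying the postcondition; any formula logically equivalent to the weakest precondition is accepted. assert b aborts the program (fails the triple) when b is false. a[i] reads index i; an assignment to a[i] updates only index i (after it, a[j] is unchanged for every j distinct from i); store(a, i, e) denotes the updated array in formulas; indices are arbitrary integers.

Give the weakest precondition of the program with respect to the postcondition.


Working backward. After the program, the postcondition 2*val + 2*h + 1 > 2*h - 1 or (vec[0] + cnt - 7 < 3 and (not (3*vec[h] + 7 > 5))) must hold; in canonical form it is 2*val > -2 or (vec[0] + cnt < 10 and (not (3*vec[h] > -2))).
Before val := 3*data[cnt + 3] + 5: 6*data[cnt + 3] > -12 or (vec[0] + cnt < 10 and (not (3*vec[h] > -2)))
Before cnt := h + 2: 6*data[h + 5] > -12 or (vec[0] + h < 8 and (not (3*vec[h] > -2)))
Before assert val + 1 < val + cnt - 8: cnt > 9 and (6*data[h + 5] > -12 or (vec[0] + h < 8 and (not (3*vec[h] > -2))))
Before assert 3*cnt + cnt - 3 = 3*h - 3: 4*cnt = 3*h and cnt > 9 and (6*data[h + 5] > -12 or (vec[0] + h < 8 and (not (3*vec[h] > -2))))
Before vec[cnt] := cnt - 6: 4*cnt = 3*h and cnt > 9 and (6*data[h + 5] > -12 or (store(vec, cnt, cnt - 6)[0] + h < 8 and (not (3*store(vec, cnt, cnt - 6)[h] > -2))))
Answer: WP = 4*cnt = 3*h and cnt > 9 and (6*data[h + 5] > -12 or (store(vec, cnt, cnt - 6)[0] + h < 8 and (not (3*store(vec, cnt, cnt - 6)[h] > -2))))


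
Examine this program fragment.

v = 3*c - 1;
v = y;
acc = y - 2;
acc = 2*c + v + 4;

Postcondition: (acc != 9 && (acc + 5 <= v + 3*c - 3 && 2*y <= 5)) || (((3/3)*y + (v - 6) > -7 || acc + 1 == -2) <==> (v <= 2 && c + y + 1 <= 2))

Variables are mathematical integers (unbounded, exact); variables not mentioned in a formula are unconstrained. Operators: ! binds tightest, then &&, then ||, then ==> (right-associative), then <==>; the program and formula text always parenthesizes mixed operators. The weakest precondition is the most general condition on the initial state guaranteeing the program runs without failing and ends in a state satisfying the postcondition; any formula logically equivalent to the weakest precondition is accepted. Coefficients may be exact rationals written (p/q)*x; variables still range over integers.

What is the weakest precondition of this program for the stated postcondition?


Working backward. After the program, the postcondition (acc != 9 && (acc + 5 <= v + 3*c - 3 && 2*y <= 5)) || (((3/3)*y + (v - 6) > -7 || acc + 1 == -2) <==> (v <= 2 && c + y + 1 <= 2)) must hold; in canonical form it is (acc != 9 && acc <= 3*c + v - 8 && 2*y <= 5) || ((v + y > -1 || acc == -3) <==> (v <= 2 && c + y <= 1)).
Before acc := 2*c + v + 4: (2*c + v != 5 && c >= 12 && 2*y <= 5) || ((v + y > -1 || 2*c + v == -7) <==> (v <= 2 && c + y <= 1))
Before acc := y - 2: (2*c + v != 5 && c >= 12 && 2*y <= 5) || ((v + y > -1 || 2*c + v == -7) <==> (v <= 2 && c + y <= 1))
Before v := y: (2*c + y != 5 && c >= 12 && 2*y <= 5) || ((2*y > -1 || 2*c + y == -7) <==> (y <= 2 && c + y <= 1))
Before v := 3*c - 1: (2*c + y != 5 && c >= 12 && 2*y <= 5) || ((2*y > -1 || 2*c + y == -7) <==> (y <= 2 && c + y <= 1))
Answer: WP = (2*c + y != 5 && c >= 12 && 2*y <= 5) || ((2*y > -1 || 2*c + y == -7) <==> (y <= 2 && c + y <= 1))


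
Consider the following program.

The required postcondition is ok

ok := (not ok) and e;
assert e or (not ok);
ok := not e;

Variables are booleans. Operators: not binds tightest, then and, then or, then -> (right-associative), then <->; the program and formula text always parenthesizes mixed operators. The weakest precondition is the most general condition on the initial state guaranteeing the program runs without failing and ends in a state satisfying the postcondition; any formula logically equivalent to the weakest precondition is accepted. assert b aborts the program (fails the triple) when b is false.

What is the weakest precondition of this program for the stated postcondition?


Working backward. After the program, ok must hold.
Before ok := not e: not e
Before assert e or (not ok): (e or (not ok)) and (not e)
Before ok := (not ok) and e: (e or (not ((not ok) and e))) and (not e)
Answer: WP = (e or (not ((not ok) and e))) and (not e)


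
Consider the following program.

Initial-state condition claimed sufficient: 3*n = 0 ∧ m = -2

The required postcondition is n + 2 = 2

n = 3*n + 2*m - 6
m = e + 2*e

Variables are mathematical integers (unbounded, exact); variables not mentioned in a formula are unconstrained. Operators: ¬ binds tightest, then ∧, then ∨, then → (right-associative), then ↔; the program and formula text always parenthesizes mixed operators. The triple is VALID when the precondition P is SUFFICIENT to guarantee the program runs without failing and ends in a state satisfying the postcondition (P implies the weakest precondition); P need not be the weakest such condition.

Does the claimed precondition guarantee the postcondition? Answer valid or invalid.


Working backward. After the program, the postcondition n + 2 = 2 must hold; in canonical form it is n = 0.
Before m := e + 2*e: n = 0
Before n := 3*n + 2*m - 6: 2*m + 3*n = 6
The weakest precondition is 2*m + 3*n = 6.
Check whether 3*n = 0 ∧ m = -2 implies it.
Countermodel: at the initial state m = -2, n = 0, the precondition holds but the weakest precondition fails.
Answer: invalid


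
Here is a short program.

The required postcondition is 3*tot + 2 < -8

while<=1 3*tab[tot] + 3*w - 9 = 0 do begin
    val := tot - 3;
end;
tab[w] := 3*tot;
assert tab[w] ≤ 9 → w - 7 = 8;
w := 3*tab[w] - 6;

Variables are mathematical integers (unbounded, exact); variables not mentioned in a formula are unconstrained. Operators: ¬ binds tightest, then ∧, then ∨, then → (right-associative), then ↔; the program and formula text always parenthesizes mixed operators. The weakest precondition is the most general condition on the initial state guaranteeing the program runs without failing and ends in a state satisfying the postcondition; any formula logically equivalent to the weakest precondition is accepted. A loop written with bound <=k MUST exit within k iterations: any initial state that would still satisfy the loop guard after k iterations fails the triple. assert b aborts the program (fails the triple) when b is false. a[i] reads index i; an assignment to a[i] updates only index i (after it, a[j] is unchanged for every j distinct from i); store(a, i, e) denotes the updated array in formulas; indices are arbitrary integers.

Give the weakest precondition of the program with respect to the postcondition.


Working backward. After the program, the postcondition 3*tot + 2 < -8 must hold; in canonical form it is 3*tot < -10.
Before w := 3*tab[w] - 6: 3*tot < -10
Before assert tab[w] ≤ 9 → w - 7 = 8: (tab[w] ≤ 9 → w = 15) ∧ 3*tot < -10
Before tab[w] := 3*tot: (store(tab, w, 3*tot)[w] ≤ 9 → w = 15) ∧ 3*tot < -10
Before the loop (bound <=1), unroll the exhaustion recursion (WP_0 = exit-now case; WP_j = one more guarded iteration, up to j = 1):
  WP_0: (¬(3*tab[tot] + 3*w = 9)) ∧ (store(tab, w, 3*tot)[w] ≤ 9 → w = 15) ∧ 3*tot < -10
  WP_1: (3*tab[tot] + 3*w = 9 → ((¬(3*tab[tot] + 3*w = 9)) ∧ (store(tab, w, 3*tot)[w] ≤ 9 → w = 15) ∧ 3*tot < -10)) ∧ ((¬(3*tab[tot] + 3*w = 9)) → ((store(tab, w, 3*tot)[w] ≤ 9 → w = 15) ∧ 3*tot < -10))
So before the loop: (3*tab[tot] + 3*w = 9 → ((¬(3*tab[tot] + 3*w = 9)) ∧ (store(tab, w, 3*tot)[w] ≤ 9 → w = 15) ∧ 3*tot < -10)) ∧ ((¬(3*tab[tot] + 3*w = 9)) → ((store(tab, w, 3*tot)[w] ≤ 9 → w = 15) ∧ 3*tot < -10))
Answer: WP = (3*tab[tot] + 3*w = 9 → ((¬(3*tab[tot] + 3*w = 9)) ∧ (store(tab, w, 3*tot)[w] ≤ 9 → w = 15) ∧ 3*tot < -10)) ∧ ((¬(3*tab[tot] + 3*w = 9)) → ((store(tab, w, 3*tot)[w] ≤ 9 → w = 15) ∧ 3*tot < -10))


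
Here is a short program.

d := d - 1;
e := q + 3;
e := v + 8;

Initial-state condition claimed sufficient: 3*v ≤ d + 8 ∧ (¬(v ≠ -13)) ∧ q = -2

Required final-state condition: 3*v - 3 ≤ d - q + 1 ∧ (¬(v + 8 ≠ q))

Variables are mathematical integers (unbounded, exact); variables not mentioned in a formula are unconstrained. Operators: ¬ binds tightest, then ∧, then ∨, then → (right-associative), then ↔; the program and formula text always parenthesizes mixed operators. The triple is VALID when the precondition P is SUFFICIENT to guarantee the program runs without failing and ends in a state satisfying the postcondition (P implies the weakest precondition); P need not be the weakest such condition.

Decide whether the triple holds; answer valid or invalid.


Working backward. After the program, the postcondition 3*v - 3 ≤ d - q + 1 ∧ (¬(v + 8 ≠ q)) must hold; in canonical form it is q + 3*v ≤ d + 4 ∧ (¬(v ≠ q - 8)).
Before e := v + 8: q + 3*v ≤ d + 4 ∧ (¬(v ≠ q - 8))
Before e := q + 3: q + 3*v ≤ d + 4 ∧ (¬(v ≠ q - 8))
Before d := d - 1: q + 3*v ≤ d + 3 ∧ (¬(v ≠ q - 8))
The weakest precondition is q + 3*v ≤ d + 3 ∧ (¬(v ≠ q - 8)).
Check whether 3*v ≤ d + 8 ∧ (¬(v ≠ -13)) ∧ q = -2 implies it.
Countermodel: at the initial state d = -47, q = -2, v = -13, the precondition holds but the weakest precondition fails.
Answer: invalid


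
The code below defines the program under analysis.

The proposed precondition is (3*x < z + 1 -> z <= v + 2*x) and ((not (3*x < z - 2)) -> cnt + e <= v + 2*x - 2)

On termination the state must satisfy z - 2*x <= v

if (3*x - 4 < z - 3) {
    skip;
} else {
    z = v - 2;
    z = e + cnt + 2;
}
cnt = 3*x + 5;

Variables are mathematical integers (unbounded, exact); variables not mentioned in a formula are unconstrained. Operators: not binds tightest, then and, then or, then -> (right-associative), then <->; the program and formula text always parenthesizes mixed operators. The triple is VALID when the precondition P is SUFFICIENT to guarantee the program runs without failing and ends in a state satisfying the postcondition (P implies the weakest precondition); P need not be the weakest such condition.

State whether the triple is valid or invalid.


Working backward. After the program, the postcondition z - 2*x <= v must hold; in canonical form it is z <= v + 2*x.
Before cnt := 3*x + 5: z <= v + 2*x
Then branch requires z <= v + 2*x; else branch requires cnt + e <= v + 2*x - 2.
Before the if: (3*x < z + 1 -> z <= v + 2*x) and ((not (3*x < z + 1)) -> cnt + e <= v + 2*x - 2)
The weakest precondition is (3*x < z + 1 -> z <= v + 2*x) and ((not (3*x < z + 1)) -> cnt + e <= v + 2*x - 2).
Check whether (3*x < z + 1 -> z <= v + 2*x) and ((not (3*x < z - 2)) -> cnt + e <= v + 2*x - 2) implies it.
Every state satisfying the precondition satisfies the weakest precondition: the implication holds.
Answer: valid


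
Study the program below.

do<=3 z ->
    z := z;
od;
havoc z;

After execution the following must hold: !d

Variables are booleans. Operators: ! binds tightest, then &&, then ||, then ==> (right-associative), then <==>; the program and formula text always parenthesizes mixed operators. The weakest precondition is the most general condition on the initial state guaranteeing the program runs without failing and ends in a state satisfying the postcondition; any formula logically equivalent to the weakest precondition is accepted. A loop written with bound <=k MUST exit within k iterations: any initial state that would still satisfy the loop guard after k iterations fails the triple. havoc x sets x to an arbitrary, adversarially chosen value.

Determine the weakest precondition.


Working backward. After the program, !d must hold.
Before havoc z: !d
Before the loop (bound <=3), unroll the exhaustion recursion (WP_0 = exit-now case; WP_j = one more guarded iteration, up to j = 3):
  WP_0: (!z) && (!d)
  WP_1: (z ==> ((!z) && (!d))) && ((!z) ==> (!d))
  WP_2: (z ==> ((z ==> ((!z) && (!d))) && ((!z) ==> (!d)))) && ((!z) ==> (!d))
  WP_3: (z ==> ((z ==> ((z ==> ((!z) && (!d))) && ((!z) ==> (!d)))) && ((!z) ==> (!d)))) && ((!z) ==> (!d))
So before the loop: (z ==> ((z ==> ((z ==> ((!z) && (!d))) && ((!z) ==> (!d)))) && ((!z) ==> (!d)))) && ((!z) ==> (!d))
Answer: WP = (z ==> ((z ==> ((z ==> ((!z) && (!d))) && ((!z) ==> (!d)))) && ((!z) ==> (!d)))) && ((!z) ==> (!d))


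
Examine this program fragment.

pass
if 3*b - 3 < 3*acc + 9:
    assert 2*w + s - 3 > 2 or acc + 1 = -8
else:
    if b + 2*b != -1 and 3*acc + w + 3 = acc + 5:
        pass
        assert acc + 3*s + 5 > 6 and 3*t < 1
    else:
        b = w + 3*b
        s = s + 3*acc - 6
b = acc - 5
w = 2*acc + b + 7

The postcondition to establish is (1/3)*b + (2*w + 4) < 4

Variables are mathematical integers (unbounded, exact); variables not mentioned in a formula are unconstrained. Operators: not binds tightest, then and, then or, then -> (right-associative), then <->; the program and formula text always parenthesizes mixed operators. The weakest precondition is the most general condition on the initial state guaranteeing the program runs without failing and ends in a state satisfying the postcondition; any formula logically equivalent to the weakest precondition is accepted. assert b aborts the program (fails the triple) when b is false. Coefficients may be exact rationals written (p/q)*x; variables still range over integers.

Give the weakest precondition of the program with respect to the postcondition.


Working backward. After the program, the postcondition (1/3)*b + (2*w + 4) < 4 must hold; in canonical form it is (1/3)*b + 2*w < 0.
Before w := 2*acc + b + 7: 4*acc + (7/3)*b < -14
Before b := acc - 5: (19/3)*acc < -7/3
Then branch requires (s + 2*w > 5 or acc = -9) and (19/3)*acc < -7/3; else branch requires ((3*b != -1 and 2*acc + w = 2) -> (acc + 3*s > 1 and 3*t < 1 and (19/3)*acc < -7/3)) and ((not (3*b != -1 and 2*acc + w = 2)) -> (19/3)*acc < -7/3).
Before the if: (3*b < 3*acc + 12 -> ((s + 2*w > 5 or acc = -9) and (19/3)*acc < -7/3)) and ((not (3*b < 3*acc + 12)) -> (((3*b != -1 and 2*acc + w = 2) -> (acc + 3*s > 1 and 3*t < 1 and (19/3)*acc < -7/3)) and ((not (3*b != -1 and 2*acc + w = 2)) -> (19/3)*acc < -7/3)))
Before skip: (3*b < 3*acc + 12 -> ((s + 2*w > 5 or acc = -9) and (19/3)*acc < -7/3)) and ((not (3*b < 3*acc + 12)) -> (((3*b != -1 and 2*acc + w = 2) -> (acc + 3*s > 1 and 3*t < 1 and (19/3)*acc < -7/3)) and ((not (3*b != -1 and 2*acc + w = 2)) -> (19/3)*acc < -7/3)))
Answer: WP = (3*b < 3*acc + 12 -> ((s + 2*w > 5 or acc = -9) and (19/3)*acc < -7/3)) and ((not (3*b < 3*acc + 12)) -> (((3*b != -1 and 2*acc + w = 2) -> (acc + 3*s > 1 and 3*t < 1 and (19/3)*acc < -7/3)) and ((not (3*b != -1 and 2*acc + w = 2)) -> (19/3)*acc < -7/3)))


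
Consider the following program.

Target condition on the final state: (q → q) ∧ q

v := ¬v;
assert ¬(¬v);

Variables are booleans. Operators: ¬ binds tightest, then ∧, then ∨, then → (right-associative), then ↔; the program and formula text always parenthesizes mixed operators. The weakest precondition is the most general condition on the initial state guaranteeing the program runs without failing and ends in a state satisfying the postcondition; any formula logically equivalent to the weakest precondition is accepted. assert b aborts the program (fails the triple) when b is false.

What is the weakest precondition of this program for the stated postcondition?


Working backward. After the program, the postcondition (q → q) ∧ q must hold; in canonical form it is q.
Before assert ¬(¬v): v ∧ q
Before v := ¬v: (¬v) ∧ q
Answer: WP = (¬v) ∧ q


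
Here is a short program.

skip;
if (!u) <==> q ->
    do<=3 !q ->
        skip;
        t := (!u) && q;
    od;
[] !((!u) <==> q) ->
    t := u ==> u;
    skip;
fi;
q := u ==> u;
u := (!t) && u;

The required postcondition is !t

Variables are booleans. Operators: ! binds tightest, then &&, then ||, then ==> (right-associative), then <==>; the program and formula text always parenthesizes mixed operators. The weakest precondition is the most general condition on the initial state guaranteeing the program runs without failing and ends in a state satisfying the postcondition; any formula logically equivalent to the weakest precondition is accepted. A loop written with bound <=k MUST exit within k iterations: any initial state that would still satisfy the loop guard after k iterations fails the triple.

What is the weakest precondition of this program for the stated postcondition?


Working backward. After the program, !t must hold.
Before u := (!t) && u: !t
Before q := u ==> u: !t
Then branch requires ((!q) ==> (((!q) ==> (((!q) ==> (q && (!((!u) && q)))) && (q ==> (!((!u) && q))))) && (q ==> (!((!u) && q))))) && (q ==> (!t)); else branch requires false.
Before the if: (((!u) <==> q) ==> (((!q) ==> (((!q) ==> (((!q) ==> (q && (!((!u) && q)))) && (q ==> (!((!u) && q))))) && (q ==> (!((!u) && q))))) && (q ==> (!t)))) && ((!u) <==> q)
Before skip: (((!u) <==> q) ==> (((!q) ==> (((!q) ==> (((!q) ==> (q && (!((!u) && q)))) && (q ==> (!((!u) && q))))) && (q ==> (!((!u) && q))))) && (q ==> (!t)))) && ((!u) <==> q)
Answer: WP = (((!u) <==> q) ==> (((!q) ==> (((!q) ==> (((!q) ==> (q && (!((!u) && q)))) && (q ==> (!((!u) && q))))) && (q ==> (!((!u) && q))))) && (q ==> (!t)))) && ((!u) <==> q)


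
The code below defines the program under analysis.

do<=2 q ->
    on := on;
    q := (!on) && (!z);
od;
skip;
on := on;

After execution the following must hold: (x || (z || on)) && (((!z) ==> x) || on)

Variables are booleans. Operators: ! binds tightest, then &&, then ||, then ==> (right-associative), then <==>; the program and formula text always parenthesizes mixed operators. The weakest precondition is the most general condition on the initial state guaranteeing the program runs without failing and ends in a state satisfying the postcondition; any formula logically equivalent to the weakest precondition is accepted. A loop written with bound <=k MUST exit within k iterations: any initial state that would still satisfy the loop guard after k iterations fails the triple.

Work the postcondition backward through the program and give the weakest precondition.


Working backward. After the program, the postcondition (x || (z || on)) && (((!z) ==> x) || on) must hold; in canonical form it is (x || z || on) && (((!z) ==> x) || on).
Before on := on: (x || z || on) && (((!z) ==> x) || on)
Before skip: (x || z || on) && (((!z) ==> x) || on)
Before the loop (bound <=2), unroll the exhaustion recursion (WP_0 = exit-now case; WP_j = one more guarded iteration, up to j = 2):
  WP_0: (!q) && (x || z || on) && (((!z) ==> x) || on)
  WP_1: (q ==> ((!((!on) && (!z))) && (x || z || on) && (((!z) ==> x) || on))) && ((!q) ==> ((x || z || on) && (((!z) ==> x) || on)))
  WP_2: (q ==> ((((!on) && (!z)) ==> ((!((!on) && (!z))) && (x || z || on) && (((!z) ==> x) || on))) && ((!((!on) && (!z))) ==> ((x || z || on) && (((!z) ==> x) || on))))) && ((!q) ==> ((x || z || on) && (((!z) ==> x) || on)))
So before the loop: (q ==> ((((!on) && (!z)) ==> ((!((!on) && (!z))) && (x || z || on) && (((!z) ==> x) || on))) && ((!((!on) && (!z))) ==> ((x || z || on) && (((!z) ==> x) || on))))) && ((!q) ==> ((x || z || on) && (((!z) ==> x) || on)))
Answer: WP = (q ==> ((((!on) && (!z)) ==> ((!((!on) && (!z))) && (x || z || on) && (((!z) ==> x) || on))) && ((!((!on) && (!z))) ==> ((x || z || on) && (((!z) ==> x) || on))))) && ((!q) ==> ((x || z || on) && (((!z) ==> x) || on)))
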